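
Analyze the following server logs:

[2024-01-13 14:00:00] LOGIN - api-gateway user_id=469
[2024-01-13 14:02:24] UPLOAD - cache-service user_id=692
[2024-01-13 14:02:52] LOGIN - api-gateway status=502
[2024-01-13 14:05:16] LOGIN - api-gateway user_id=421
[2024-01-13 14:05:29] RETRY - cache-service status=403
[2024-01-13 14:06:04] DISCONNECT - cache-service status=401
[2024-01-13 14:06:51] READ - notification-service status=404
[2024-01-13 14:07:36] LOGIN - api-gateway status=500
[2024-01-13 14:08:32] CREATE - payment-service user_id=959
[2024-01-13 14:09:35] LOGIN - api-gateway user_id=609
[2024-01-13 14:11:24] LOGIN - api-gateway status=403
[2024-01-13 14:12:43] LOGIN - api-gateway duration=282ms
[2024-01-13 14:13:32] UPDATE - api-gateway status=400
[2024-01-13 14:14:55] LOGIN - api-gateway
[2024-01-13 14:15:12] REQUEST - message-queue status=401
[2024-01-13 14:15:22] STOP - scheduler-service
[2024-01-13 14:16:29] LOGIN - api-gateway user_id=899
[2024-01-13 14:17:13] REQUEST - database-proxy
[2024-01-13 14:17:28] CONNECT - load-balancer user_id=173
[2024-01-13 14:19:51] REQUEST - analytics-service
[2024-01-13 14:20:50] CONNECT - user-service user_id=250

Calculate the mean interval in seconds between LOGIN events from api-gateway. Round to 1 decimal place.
123.6

To calculate average interval:

1. Find all LOGIN events for api-gateway in order
2. Calculate time gaps between consecutive events
3. Compute mean of gaps: 989 / 8 = 123.6 seconds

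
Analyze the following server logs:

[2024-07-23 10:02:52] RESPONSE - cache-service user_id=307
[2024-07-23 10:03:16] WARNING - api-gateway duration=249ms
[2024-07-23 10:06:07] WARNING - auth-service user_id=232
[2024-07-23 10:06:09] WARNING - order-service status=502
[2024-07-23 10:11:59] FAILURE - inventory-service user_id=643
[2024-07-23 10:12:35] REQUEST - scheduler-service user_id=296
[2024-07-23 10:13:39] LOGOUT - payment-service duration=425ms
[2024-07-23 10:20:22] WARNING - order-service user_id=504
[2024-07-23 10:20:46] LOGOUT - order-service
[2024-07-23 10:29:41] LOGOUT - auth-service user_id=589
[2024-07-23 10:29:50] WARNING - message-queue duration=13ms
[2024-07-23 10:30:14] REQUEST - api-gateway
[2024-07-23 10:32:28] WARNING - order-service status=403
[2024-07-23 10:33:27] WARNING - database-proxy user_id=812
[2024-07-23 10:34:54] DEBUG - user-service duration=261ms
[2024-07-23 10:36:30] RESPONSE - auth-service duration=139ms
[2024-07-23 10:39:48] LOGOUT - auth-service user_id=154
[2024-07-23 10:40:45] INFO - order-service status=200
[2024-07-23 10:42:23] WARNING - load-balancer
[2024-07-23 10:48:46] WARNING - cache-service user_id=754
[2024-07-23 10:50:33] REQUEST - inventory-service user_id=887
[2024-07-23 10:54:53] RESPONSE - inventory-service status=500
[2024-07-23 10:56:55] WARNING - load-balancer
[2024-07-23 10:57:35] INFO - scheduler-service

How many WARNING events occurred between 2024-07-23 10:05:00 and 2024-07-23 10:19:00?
2

To count events in the time window:

1. Window boundaries: 2024-07-23 10:05:00 to 2024-07-23 10:19:00
2. Filter for WARNING events within this window
3. Count matching events: 2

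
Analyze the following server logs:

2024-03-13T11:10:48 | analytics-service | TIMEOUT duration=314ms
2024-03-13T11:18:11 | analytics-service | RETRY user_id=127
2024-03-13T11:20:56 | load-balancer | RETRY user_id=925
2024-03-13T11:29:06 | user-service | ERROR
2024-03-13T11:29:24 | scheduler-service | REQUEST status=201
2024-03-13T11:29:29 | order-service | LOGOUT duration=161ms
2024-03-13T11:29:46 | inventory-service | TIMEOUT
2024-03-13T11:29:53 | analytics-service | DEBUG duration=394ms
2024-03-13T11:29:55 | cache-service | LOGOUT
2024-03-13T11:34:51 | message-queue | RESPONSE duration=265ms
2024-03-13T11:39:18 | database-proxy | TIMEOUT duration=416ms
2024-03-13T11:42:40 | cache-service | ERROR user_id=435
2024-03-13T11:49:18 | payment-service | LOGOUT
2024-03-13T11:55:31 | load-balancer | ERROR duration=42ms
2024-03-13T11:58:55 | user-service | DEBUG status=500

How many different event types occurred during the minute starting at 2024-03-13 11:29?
5

To count unique event types:

1. Filter events in the minute starting at 2024-03-13 11:29
2. Extract event types from matching entries
3. Count unique types: 5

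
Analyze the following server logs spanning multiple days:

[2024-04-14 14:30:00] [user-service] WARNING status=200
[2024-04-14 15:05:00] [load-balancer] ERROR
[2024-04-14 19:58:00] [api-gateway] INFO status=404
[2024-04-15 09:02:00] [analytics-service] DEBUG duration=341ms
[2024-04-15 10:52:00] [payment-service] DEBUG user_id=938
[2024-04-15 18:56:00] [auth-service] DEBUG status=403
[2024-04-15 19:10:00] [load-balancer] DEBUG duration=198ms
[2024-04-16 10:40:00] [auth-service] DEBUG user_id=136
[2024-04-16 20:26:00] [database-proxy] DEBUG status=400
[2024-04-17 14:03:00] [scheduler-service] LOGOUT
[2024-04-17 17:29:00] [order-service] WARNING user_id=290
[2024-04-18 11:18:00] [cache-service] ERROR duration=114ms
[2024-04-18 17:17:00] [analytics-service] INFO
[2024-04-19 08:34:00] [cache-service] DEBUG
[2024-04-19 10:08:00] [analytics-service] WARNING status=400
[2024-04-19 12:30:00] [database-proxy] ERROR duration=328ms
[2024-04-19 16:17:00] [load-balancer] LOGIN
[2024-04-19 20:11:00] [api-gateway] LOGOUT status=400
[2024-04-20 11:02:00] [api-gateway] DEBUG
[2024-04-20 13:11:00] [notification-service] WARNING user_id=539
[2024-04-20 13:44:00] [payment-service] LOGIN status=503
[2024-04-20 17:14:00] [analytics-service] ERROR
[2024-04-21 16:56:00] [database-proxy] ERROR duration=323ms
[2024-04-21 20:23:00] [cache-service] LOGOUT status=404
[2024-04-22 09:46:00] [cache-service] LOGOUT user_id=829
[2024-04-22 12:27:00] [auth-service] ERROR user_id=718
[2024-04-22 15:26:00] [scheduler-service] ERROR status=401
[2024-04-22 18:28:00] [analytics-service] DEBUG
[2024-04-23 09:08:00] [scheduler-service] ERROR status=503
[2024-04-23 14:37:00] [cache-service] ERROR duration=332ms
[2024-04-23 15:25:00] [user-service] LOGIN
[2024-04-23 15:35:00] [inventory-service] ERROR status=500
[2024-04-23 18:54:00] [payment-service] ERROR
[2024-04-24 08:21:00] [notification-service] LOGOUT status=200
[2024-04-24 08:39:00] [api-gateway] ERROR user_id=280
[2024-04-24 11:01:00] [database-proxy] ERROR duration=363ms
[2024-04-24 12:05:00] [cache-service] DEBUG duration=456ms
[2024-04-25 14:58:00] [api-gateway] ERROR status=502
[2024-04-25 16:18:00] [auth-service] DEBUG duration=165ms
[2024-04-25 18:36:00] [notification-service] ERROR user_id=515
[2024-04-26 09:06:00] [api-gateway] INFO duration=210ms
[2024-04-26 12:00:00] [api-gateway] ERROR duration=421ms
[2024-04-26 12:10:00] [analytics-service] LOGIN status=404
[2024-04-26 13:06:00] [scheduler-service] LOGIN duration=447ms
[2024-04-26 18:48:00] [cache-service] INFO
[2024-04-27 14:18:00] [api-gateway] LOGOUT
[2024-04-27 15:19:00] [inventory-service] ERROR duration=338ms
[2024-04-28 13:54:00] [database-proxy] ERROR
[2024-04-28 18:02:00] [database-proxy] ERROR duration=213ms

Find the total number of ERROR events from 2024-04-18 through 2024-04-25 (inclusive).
14

To filter by date range:

1. Date range: 2024-04-18 through 2024-04-25, both dates inclusive
2. Filter for ERROR events whose date falls in this range
3. Count matching events: 14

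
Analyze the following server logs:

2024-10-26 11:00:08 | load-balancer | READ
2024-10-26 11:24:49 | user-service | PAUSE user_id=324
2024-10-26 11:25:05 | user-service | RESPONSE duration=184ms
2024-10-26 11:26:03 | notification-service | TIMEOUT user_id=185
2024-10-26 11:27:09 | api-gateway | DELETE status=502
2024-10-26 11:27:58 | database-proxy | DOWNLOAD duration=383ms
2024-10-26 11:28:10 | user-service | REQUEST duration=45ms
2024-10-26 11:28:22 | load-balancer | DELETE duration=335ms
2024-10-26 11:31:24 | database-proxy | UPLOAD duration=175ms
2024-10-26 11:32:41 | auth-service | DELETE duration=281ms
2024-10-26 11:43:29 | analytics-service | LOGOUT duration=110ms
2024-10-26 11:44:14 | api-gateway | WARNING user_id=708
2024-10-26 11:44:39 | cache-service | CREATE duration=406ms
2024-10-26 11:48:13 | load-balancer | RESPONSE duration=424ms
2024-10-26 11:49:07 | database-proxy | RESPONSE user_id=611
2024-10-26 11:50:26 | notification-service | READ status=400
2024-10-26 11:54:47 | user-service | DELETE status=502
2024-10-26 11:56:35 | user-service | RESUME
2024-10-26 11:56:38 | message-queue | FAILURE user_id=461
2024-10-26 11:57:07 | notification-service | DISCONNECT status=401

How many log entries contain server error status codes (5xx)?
2

To find matching entries:

1. Pattern to match: server error status codes (5xx)
2. Scan each log entry for the pattern
3. Count matches: 2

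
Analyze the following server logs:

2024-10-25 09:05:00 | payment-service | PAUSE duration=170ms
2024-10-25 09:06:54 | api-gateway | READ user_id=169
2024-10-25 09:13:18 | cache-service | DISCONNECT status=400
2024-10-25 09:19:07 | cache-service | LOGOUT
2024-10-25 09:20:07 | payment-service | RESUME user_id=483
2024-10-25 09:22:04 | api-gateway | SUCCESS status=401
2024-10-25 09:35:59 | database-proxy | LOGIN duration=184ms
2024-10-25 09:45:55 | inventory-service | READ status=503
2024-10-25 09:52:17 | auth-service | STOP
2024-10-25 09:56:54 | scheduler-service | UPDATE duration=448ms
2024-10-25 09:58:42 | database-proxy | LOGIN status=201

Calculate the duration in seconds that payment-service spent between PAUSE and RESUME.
907

To calculate state duration:

1. Find PAUSE event for payment-service: 2024-10-25 09:05:00
2. Find RESUME event for payment-service: 2024-10-25 09:20:07
3. Calculate duration: 2024-10-25 09:20:07 - 2024-10-25 09:05:00 = 907 seconds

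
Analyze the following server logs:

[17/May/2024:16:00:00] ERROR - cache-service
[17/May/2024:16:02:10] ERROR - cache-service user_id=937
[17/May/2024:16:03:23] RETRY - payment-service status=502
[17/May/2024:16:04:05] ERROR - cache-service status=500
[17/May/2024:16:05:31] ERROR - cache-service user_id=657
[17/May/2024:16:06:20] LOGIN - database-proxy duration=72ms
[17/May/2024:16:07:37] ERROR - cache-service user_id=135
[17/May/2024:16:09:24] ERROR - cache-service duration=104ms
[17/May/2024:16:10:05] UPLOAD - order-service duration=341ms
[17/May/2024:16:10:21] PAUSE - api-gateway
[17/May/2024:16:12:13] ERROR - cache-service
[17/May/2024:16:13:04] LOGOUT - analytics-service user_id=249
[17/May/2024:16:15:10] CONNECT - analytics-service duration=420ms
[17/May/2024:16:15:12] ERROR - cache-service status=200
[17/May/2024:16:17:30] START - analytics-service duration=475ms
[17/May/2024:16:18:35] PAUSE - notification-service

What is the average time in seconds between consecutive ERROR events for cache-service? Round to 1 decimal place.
130.3

To calculate average interval:

1. Find all ERROR events for cache-service in order
2. Calculate time gaps between consecutive events
3. Compute mean of gaps: 912 / 7 = 130.3 seconds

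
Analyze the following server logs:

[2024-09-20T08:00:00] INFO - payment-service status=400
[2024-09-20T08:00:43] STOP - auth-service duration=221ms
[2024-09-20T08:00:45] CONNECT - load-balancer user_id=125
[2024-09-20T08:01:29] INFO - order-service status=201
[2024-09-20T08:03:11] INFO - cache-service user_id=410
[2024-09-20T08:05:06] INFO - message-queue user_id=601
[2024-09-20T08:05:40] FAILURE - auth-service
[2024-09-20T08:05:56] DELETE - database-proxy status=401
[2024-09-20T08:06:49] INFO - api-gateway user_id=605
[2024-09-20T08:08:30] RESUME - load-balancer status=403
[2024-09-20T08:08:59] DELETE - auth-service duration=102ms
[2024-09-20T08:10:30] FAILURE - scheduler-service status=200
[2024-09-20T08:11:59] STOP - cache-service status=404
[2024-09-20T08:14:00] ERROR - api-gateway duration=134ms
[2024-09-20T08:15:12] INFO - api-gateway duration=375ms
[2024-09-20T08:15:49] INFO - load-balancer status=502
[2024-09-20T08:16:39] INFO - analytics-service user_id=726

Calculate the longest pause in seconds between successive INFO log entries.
503

To find the longest gap:

1. Extract all INFO events in chronological order
2. Calculate time differences between consecutive events
3. Find the maximum difference
4. Longest gap: 503 seconds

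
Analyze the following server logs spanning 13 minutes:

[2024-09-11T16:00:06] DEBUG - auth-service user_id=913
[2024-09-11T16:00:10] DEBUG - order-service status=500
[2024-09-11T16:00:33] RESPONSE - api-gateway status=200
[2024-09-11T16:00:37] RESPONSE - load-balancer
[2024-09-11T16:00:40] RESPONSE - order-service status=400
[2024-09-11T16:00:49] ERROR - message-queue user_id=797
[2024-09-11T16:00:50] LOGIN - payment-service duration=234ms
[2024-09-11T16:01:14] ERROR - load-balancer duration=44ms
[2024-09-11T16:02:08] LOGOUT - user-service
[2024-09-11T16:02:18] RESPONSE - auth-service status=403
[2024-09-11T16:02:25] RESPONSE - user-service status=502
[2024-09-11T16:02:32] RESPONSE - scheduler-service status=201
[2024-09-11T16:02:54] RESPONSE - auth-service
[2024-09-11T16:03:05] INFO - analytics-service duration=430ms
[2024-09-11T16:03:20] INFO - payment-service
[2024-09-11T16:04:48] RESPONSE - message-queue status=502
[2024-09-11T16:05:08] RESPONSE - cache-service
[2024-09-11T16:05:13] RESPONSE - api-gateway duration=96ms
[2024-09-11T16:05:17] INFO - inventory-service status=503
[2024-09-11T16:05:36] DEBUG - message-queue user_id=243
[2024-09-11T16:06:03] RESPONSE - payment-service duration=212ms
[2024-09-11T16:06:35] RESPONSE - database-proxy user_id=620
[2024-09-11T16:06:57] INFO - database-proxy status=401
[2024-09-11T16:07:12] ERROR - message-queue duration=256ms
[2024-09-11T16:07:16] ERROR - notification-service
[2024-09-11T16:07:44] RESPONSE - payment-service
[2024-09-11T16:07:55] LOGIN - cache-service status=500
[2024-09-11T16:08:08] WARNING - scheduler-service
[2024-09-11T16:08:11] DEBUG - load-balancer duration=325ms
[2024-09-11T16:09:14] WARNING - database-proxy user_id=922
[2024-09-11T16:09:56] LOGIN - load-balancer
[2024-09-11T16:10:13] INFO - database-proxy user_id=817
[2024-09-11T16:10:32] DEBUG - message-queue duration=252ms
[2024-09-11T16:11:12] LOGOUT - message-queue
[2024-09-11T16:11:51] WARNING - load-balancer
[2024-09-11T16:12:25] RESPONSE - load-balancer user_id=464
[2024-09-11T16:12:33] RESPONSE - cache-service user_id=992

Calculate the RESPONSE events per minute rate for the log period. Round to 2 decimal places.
1.15

To calculate the rate:

1. Count total RESPONSE events: 15
2. Total time period: 13 minutes
3. Rate = 15 / 13 = 1.15 events per minute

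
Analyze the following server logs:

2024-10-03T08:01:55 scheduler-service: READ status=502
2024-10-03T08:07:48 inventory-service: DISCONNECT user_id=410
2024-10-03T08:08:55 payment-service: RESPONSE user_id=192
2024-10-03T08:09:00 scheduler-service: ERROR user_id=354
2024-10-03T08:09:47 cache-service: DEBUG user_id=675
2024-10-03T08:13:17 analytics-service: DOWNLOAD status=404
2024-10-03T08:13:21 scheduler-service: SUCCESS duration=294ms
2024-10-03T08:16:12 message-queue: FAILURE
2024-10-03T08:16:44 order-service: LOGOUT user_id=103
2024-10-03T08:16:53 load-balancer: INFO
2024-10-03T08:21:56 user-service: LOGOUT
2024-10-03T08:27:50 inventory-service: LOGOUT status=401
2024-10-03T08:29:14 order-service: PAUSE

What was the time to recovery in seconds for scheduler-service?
261

To calculate recovery time:

1. Find ERROR event for scheduler-service: 2024-10-03T08:09:00
2. Find next SUCCESS event for scheduler-service: 2024-10-03T08:13:21
3. Recovery time: 2024-10-03T08:13:21 - 2024-10-03T08:09:00 = 261 seconds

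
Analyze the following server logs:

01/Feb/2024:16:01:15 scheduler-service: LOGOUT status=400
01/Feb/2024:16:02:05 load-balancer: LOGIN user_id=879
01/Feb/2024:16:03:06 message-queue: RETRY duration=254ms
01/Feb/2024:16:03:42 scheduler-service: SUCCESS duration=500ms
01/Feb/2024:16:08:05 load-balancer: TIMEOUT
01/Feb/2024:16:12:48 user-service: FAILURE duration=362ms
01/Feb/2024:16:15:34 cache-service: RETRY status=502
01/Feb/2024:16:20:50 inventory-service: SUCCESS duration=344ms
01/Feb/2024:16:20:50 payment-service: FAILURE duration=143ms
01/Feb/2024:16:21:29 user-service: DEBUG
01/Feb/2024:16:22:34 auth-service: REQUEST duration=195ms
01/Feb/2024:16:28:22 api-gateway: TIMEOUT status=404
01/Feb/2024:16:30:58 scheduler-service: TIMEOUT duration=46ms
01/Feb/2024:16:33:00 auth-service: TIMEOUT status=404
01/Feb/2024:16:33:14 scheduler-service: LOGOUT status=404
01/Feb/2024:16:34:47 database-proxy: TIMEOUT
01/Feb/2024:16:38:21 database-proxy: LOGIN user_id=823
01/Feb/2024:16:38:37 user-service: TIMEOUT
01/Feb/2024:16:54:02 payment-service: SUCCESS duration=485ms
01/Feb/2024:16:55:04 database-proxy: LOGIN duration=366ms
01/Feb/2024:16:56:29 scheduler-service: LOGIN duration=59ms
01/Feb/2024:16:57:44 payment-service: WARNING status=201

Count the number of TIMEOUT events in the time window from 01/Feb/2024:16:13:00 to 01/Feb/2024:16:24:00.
0

To count events in the time window:

1. Window boundaries: 01/Feb/2024:16:13:00 to 01/Feb/2024:16:24:00
2. Filter for TIMEOUT events within this window
3. Count matching events: 0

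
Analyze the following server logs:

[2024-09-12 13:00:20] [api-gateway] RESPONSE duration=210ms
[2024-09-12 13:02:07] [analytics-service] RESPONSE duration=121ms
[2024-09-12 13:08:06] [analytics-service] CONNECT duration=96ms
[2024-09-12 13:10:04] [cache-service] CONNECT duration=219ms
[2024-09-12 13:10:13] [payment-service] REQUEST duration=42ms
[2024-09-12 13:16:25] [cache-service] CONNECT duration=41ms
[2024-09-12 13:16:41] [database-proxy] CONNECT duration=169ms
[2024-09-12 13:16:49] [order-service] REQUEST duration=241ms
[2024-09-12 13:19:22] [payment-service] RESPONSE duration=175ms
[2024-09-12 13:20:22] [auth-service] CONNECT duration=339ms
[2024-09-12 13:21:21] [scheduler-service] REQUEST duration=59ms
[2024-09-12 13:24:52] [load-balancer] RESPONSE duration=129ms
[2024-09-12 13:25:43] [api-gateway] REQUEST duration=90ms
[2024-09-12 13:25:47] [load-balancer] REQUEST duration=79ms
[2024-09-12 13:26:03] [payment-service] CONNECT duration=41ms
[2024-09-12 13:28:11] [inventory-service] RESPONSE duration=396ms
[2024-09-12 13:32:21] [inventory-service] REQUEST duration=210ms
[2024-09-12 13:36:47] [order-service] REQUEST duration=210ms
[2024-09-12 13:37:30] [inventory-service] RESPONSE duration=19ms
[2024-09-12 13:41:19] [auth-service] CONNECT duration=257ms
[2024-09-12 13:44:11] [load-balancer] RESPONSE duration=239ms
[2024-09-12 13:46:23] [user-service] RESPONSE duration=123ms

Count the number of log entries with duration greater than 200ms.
9

To count timeouts:

1. Threshold: 200ms
2. Extract duration from each log entry
3. Count entries where duration > 200
4. Timeout count: 9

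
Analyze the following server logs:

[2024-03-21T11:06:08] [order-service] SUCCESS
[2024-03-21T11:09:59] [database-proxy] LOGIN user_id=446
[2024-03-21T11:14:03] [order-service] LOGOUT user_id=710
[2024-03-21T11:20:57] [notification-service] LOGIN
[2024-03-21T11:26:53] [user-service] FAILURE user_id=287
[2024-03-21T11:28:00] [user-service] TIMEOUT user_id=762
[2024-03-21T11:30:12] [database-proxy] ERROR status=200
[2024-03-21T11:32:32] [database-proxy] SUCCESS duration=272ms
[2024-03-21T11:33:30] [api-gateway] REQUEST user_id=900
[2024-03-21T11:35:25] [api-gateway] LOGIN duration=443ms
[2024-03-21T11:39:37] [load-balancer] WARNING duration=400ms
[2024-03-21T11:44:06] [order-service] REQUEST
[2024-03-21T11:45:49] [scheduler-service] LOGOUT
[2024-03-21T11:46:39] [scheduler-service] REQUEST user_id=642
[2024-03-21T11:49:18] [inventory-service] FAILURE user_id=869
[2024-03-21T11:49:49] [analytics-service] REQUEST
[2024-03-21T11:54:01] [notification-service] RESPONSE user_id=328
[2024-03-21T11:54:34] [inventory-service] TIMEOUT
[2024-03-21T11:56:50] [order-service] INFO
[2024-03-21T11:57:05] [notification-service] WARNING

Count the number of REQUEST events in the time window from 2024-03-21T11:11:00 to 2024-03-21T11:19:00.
0

To count events in the time window:

1. Window boundaries: 2024-03-21T11:11:00 to 2024-03-21T11:19:00
2. Filter for REQUEST events within this window
3. Count matching events: 0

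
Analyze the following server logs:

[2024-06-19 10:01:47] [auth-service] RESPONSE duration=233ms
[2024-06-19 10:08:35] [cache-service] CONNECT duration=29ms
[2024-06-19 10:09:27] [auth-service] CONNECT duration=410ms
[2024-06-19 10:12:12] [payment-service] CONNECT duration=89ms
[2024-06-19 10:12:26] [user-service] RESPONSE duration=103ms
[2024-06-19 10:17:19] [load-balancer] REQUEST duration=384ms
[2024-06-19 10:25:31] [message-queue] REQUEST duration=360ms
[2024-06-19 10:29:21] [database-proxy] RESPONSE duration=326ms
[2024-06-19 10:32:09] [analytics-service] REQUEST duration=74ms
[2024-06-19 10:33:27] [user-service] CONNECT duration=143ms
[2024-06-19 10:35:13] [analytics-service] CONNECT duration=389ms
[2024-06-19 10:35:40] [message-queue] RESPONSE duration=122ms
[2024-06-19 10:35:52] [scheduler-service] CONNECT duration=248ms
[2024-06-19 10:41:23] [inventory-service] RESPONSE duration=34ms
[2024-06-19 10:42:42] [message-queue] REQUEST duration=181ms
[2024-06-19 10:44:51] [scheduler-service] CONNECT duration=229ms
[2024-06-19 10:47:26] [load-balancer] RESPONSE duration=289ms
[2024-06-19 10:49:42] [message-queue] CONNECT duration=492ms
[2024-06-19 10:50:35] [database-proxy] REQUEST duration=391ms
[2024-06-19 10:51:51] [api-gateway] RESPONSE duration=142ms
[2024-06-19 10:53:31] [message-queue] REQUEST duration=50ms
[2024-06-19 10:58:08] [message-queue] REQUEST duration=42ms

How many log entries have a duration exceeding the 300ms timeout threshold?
7

To count timeouts:

1. Threshold: 300ms
2. Extract duration from each log entry
3. Count entries where duration > 300
4. Timeout count: 7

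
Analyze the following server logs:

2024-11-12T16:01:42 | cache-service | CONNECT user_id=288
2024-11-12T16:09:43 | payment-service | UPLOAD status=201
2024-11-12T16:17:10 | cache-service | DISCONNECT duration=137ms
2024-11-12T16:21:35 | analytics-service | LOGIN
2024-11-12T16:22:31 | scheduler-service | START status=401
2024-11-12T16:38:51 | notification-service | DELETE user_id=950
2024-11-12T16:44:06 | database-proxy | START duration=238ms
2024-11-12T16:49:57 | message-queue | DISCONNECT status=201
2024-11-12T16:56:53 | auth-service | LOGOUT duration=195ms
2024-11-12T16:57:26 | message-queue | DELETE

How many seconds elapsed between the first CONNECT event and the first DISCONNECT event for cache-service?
928

To find the time between events:

1. Locate the first CONNECT event for cache-service: 2024-11-12T16:01:42
2. Locate the first DISCONNECT event for cache-service: 2024-11-12T16:17:10
3. Calculate the difference: 2024-11-12T16:17:10 - 2024-11-12T16:01:42 = 928 seconds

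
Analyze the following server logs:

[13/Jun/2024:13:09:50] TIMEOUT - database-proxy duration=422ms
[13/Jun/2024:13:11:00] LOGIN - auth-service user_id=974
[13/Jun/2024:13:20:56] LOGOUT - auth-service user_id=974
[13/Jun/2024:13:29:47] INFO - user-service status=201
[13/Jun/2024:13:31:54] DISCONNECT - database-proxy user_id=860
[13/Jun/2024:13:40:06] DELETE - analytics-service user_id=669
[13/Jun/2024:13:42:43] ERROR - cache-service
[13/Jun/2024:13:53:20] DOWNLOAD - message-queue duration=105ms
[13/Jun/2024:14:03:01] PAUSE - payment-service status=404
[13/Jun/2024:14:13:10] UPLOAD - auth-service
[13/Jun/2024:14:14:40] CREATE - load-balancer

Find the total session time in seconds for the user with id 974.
596

To calculate session duration:

1. Find LOGIN event for user_id=974: 13/Jun/2024:13:11:00
2. Find LOGOUT event for user_id=974: 13/Jun/2024:13:20:56
3. Session duration: 13/Jun/2024:13:20:56 - 13/Jun/2024:13:11:00 = 596 seconds (9 minutes)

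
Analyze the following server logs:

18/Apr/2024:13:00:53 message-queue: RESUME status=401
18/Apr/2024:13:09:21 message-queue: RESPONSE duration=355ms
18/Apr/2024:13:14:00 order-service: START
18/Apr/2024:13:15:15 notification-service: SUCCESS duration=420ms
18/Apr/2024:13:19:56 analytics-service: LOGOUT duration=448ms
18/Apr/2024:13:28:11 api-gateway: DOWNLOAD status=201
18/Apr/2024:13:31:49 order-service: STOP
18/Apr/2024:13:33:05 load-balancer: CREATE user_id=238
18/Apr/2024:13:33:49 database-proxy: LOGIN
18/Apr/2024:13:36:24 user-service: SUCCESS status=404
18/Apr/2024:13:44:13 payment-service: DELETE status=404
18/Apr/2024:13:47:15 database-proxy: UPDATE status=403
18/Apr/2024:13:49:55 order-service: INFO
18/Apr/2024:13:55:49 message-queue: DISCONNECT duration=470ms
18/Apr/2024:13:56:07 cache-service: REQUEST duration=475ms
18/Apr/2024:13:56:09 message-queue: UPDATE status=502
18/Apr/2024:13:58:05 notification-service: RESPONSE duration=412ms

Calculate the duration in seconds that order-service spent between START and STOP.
1069

To calculate state duration:

1. Find START event for order-service: 18/Apr/2024:13:14:00
2. Find STOP event for order-service: 18/Apr/2024:13:31:49
3. Calculate duration: 18/Apr/2024:13:31:49 - 18/Apr/2024:13:14:00 = 1069 seconds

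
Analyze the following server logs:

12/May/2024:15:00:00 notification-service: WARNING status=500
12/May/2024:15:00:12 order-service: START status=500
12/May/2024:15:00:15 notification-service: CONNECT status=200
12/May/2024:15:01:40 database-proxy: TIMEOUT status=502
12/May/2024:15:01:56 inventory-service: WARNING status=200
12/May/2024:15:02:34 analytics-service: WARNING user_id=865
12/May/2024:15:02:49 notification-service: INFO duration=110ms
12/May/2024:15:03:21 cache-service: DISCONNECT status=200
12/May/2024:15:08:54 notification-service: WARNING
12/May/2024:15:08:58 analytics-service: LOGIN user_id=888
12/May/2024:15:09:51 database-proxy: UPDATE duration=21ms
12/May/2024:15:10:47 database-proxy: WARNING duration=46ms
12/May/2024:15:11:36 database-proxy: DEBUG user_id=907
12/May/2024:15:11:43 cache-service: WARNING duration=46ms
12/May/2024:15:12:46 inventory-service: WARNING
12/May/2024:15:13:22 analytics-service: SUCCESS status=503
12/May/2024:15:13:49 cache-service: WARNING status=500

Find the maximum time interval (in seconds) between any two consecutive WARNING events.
380

To find the longest gap:

1. Extract all WARNING events in chronological order
2. Calculate time differences between consecutive events
3. Find the maximum difference
4. Longest gap: 380 seconds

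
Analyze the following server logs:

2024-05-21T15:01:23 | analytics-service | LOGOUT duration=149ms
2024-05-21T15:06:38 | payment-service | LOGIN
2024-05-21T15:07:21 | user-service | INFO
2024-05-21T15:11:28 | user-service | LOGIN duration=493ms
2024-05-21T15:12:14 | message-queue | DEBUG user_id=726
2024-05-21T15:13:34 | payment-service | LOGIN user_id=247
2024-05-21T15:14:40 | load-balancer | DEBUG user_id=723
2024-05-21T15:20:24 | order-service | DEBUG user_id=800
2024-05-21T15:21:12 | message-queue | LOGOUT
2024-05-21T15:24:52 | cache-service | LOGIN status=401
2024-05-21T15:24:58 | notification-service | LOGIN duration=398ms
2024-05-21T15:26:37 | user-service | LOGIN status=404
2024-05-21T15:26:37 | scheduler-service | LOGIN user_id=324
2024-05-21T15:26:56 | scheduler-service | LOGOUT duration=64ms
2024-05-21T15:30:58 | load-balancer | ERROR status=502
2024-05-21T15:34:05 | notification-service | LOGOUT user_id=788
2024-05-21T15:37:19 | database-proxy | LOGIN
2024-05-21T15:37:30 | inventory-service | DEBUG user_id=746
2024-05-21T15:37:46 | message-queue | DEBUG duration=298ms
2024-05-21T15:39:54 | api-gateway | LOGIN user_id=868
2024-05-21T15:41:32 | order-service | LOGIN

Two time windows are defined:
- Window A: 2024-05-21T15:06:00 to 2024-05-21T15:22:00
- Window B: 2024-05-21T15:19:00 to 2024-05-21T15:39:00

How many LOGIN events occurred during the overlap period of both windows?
0

To find overlap events:

1. Window A: 2024-05-21T15:06:00 to 2024-05-21T15:22:00
2. Window B: 2024-05-21T15:19:00 to 2024-05-21T15:39:00
3. Overlap period: 2024-05-21T15:19:00 to 2024-05-21T15:22:00
4. Count LOGIN events in overlap: 0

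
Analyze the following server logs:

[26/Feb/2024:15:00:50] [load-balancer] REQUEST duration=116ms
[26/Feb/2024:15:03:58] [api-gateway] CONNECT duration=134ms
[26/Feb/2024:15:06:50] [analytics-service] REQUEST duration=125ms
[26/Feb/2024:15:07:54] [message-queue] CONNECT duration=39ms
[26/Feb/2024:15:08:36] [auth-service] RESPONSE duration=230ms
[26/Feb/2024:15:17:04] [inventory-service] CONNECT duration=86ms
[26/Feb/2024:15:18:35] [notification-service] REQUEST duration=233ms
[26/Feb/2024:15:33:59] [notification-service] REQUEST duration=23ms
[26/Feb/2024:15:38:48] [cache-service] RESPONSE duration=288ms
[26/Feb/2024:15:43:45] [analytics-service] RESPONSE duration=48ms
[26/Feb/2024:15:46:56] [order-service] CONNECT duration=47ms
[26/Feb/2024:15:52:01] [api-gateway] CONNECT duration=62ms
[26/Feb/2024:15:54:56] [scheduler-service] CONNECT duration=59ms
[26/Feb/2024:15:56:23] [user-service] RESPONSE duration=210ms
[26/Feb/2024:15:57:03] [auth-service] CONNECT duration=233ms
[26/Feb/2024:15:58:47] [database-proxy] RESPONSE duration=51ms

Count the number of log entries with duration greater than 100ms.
8

To count timeouts:

1. Threshold: 100ms
2. Extract duration from each log entry
3. Count entries where duration > 100
4. Timeout count: 8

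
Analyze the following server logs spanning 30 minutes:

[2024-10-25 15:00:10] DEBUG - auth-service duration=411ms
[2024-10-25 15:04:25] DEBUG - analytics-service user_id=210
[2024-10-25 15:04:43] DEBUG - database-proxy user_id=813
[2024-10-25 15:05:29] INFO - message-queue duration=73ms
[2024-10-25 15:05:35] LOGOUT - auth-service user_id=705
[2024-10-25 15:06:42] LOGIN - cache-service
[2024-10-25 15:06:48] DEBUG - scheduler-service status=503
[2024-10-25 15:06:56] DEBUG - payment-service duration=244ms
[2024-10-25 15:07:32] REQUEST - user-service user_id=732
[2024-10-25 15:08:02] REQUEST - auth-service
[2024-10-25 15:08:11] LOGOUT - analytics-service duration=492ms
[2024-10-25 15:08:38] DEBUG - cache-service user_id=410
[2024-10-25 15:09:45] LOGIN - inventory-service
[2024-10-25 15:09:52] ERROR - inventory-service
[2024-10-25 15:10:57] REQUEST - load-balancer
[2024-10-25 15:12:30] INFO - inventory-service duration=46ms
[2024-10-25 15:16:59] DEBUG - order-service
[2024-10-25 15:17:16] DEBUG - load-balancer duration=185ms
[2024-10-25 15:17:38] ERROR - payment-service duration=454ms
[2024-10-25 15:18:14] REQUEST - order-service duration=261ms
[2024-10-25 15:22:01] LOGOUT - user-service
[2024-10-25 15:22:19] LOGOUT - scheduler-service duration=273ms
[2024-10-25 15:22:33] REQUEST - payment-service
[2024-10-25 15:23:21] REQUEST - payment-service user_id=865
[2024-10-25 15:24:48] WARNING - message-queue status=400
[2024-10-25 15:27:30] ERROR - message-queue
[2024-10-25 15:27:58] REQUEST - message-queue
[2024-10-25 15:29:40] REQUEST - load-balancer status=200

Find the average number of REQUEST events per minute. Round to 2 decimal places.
0.27

To calculate the rate:

1. Count total REQUEST events: 8
2. Total time period: 30 minutes
3. Rate = 8 / 30 = 0.27 events per minute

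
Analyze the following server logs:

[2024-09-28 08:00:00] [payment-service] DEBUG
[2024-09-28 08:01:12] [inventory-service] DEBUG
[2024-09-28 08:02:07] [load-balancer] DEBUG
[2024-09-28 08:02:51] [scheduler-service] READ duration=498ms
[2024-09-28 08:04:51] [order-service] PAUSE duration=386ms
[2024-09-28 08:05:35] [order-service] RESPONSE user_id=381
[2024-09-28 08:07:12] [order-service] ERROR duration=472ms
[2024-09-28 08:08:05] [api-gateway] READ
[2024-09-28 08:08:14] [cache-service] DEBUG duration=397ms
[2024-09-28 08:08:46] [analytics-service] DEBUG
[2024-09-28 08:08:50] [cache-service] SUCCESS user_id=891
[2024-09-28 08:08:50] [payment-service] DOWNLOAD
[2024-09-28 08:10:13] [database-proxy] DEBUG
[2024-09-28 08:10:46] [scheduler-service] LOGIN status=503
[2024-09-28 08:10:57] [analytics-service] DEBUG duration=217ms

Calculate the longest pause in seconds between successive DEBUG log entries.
367

To find the longest gap:

1. Extract all DEBUG events in chronological order
2. Calculate time differences between consecutive events
3. Find the maximum difference
4. Longest gap: 367 seconds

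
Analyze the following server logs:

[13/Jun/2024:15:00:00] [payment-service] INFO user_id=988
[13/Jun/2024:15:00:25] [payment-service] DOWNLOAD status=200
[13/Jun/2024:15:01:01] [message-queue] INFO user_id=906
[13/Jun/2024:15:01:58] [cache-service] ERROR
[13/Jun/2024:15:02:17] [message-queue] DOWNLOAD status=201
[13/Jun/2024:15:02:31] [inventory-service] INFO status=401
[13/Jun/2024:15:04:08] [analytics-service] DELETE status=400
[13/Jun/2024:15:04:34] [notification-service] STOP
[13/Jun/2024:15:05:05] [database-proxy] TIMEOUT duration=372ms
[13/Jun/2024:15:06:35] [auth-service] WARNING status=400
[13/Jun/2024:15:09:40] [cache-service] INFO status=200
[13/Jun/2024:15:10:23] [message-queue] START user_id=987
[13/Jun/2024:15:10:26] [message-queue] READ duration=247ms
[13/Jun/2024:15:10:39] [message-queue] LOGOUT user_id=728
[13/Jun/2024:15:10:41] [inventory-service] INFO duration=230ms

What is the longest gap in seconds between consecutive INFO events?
429

To find the longest gap:

1. Extract all INFO events in chronological order
2. Calculate time differences between consecutive events
3. Find the maximum difference
4. Longest gap: 429 seconds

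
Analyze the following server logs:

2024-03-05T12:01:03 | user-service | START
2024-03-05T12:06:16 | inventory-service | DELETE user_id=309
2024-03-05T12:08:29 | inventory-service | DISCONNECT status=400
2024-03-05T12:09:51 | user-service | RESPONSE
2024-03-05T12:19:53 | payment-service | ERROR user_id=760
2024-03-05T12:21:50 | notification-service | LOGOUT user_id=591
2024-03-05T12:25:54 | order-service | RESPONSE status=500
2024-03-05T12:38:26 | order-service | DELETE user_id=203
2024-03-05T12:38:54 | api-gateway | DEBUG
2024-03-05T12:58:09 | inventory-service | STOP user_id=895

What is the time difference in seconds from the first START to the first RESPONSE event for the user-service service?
528

To find the time between events:

1. Locate the first START event for user-service: 2024-03-05T12:01:03
2. Locate the first RESPONSE event for user-service: 2024-03-05T12:09:51
3. Calculate the difference: 2024-03-05T12:09:51 - 2024-03-05T12:01:03 = 528 seconds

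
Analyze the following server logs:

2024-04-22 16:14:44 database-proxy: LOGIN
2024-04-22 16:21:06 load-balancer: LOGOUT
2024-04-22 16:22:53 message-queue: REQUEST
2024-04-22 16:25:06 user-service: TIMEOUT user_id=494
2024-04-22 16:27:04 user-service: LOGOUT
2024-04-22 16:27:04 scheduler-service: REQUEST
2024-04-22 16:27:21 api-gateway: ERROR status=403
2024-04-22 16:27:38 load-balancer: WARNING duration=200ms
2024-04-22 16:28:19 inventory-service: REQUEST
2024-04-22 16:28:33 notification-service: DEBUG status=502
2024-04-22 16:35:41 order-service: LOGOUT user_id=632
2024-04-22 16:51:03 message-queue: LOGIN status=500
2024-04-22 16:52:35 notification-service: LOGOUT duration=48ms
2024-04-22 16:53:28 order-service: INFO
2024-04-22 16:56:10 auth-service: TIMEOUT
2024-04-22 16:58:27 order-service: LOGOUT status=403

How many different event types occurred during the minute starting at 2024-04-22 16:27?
4

To count unique event types:

1. Filter events in the minute starting at 2024-04-22 16:27
2. Extract event types from matching entries
3. Count unique types: 4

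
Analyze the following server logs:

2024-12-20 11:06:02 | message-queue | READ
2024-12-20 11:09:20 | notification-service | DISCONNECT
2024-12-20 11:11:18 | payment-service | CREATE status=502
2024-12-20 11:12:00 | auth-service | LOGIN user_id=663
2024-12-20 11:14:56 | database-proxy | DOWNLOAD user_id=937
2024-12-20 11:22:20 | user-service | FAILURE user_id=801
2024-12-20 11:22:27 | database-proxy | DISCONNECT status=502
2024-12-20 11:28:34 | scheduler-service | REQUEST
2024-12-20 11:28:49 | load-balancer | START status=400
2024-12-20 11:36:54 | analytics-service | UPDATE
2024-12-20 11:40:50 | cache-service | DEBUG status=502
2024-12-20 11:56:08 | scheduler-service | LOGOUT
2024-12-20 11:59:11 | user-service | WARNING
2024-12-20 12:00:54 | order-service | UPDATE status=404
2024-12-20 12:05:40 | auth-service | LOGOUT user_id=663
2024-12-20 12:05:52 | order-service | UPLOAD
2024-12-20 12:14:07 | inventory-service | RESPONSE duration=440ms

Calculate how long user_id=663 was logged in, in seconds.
3220

To calculate session duration:

1. Find LOGIN event for user_id=663: 2024-12-20 11:12:00
2. Find LOGOUT event for user_id=663: 2024-12-20 12:05:40
3. Session duration: 2024-12-20 12:05:40 - 2024-12-20 11:12:00 = 3220 seconds (53 minutes)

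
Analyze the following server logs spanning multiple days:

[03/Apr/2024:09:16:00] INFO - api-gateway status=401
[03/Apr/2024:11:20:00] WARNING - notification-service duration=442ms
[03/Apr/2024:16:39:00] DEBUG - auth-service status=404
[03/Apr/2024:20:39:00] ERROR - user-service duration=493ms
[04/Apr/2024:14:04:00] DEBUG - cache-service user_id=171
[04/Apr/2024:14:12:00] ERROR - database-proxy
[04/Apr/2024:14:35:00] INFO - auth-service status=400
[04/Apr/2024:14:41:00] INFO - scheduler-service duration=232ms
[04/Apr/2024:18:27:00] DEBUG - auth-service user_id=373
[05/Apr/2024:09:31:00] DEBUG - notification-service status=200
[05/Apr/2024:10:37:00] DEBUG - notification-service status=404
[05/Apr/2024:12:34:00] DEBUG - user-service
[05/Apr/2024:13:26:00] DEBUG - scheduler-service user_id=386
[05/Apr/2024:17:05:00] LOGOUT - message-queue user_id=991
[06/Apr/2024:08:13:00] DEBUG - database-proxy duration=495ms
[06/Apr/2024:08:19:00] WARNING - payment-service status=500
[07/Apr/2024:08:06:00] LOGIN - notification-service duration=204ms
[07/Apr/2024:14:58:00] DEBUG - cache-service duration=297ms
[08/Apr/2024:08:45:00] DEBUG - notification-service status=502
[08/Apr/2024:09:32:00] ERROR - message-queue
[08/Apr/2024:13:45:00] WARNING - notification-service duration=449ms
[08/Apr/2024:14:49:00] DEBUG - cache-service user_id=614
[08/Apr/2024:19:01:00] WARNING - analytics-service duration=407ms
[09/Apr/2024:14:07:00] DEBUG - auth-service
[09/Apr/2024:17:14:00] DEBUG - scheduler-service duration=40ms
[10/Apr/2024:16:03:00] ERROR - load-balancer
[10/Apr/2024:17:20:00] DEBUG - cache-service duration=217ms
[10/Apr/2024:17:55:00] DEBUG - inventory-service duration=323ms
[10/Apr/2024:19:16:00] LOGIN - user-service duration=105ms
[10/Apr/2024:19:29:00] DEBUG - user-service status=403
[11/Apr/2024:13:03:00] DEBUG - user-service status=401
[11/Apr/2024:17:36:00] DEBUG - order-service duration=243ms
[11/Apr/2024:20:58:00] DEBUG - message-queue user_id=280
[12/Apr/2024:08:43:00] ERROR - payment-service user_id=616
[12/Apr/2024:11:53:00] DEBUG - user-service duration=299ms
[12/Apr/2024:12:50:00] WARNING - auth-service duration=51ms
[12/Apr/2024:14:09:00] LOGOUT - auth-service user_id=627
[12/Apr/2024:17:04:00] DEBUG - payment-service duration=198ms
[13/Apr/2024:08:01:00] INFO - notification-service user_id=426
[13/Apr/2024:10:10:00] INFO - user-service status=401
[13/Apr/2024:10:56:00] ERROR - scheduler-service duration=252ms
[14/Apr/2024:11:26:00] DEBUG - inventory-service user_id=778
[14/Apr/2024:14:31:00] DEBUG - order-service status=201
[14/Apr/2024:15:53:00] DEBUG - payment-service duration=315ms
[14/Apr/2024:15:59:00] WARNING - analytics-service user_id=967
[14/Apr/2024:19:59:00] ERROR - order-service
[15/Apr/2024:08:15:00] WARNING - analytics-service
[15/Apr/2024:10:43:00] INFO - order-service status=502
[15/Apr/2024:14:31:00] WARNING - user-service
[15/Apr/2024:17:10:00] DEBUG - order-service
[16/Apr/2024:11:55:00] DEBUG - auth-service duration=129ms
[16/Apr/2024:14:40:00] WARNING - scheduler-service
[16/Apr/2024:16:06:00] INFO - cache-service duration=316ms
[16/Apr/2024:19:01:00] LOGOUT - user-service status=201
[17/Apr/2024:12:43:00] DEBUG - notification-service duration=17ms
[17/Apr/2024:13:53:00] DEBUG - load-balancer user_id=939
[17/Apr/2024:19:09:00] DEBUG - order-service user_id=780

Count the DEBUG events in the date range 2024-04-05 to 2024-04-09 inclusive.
10

To filter by date range:

1. Date range: 2024-04-05 through 2024-04-09, both dates inclusive
2. Filter for DEBUG events whose date falls in this range
3. Count matching events: 10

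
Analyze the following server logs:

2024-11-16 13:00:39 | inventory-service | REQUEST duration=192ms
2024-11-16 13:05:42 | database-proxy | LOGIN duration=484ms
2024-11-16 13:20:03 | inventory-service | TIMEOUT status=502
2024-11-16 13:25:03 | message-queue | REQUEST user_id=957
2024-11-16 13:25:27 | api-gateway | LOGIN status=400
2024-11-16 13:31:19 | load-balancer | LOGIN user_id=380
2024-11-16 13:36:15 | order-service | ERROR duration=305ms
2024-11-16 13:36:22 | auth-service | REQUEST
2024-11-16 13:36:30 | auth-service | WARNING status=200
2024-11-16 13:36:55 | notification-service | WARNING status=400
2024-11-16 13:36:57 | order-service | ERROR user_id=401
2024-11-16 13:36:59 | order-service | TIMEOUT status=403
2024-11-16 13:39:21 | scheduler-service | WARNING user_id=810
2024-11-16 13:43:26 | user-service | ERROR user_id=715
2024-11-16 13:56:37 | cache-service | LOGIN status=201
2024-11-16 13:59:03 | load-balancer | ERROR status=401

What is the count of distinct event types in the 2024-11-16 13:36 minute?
4

To count unique event types:

1. Filter events in the minute starting at 2024-11-16 13:36
2. Extract event types from matching entries
3. Count unique types: 4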